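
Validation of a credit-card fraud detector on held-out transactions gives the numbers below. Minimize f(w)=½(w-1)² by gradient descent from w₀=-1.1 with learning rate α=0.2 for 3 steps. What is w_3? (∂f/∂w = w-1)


step 1: grad = -1.1-1 = -2.1; w = -1.1 - 0.2·(-2.1) = -0.68
step 2: grad = -0.68-1 = -1.68; w = -0.68 - 0.2·(-1.68) = -0.344
step 3: grad = -0.344-1 = -1.344; w = -0.344 - 0.2·(-1.344) = -0.0752

-0.0752


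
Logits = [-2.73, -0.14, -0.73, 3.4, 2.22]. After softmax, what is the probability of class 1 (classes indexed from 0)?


Exponentials: e^-2.73=0.0652, e^-0.14=0.8694, e^-0.73=0.4819, e^3.4=29.9641, e^2.22=9.2073
Sum = 40.5879
Softmax = [0.0016, 0.0214, 0.0119, 0.7383, 0.2268]
p[1] = 0.8694/40.5879 = 0.0214

0.0214


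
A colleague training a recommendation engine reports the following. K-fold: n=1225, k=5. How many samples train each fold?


Fold size = 1225/5 = 245
Training per fold = 1225 - 245 = 980

980


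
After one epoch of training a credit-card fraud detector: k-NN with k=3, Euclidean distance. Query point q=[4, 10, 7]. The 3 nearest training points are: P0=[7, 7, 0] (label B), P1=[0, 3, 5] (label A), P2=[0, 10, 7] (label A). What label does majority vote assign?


d(q,P0) = 8.1854  (label B)
d(q,P1) = 8.3066  (label A)
d(q,P2) = 4.0  (label A)
Votes: A=2, B=1
Majority → A

A


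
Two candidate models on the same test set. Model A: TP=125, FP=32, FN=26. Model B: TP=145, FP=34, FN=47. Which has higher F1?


Model A: P=125/157=0.7962, R=125/151=0.8278, F1=2PR/(P+R)=2TP/(2TP+FP+FN)=250/308=0.8117
Model B: P=145/179=0.8101, R=145/192=0.7552, F1=2PR/(P+R)=2TP/(2TP+FP+FN)=290/371=0.7817
0.8117 > 0.7817 → Model A

Model A


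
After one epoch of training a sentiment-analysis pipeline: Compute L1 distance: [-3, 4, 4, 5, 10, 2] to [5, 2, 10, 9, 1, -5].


d = |-3-5| + |4-2| + |4-10| + |5-9| + |10-1| + |2+ 5|
  = 8 + 2 + 6 + 4 + 9 + 7
  = 36

36


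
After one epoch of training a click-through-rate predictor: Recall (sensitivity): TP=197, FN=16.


Recall = TP/(TP+FN)
= 197/(197+16)
= 197/213 = 92.49%

92.49%


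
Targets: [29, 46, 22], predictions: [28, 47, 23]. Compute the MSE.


Squared errors: (29-28)²=1, (46-47)²=1, (22-23)²=1
Sum = 3
MSE = 3/3 = 1

1


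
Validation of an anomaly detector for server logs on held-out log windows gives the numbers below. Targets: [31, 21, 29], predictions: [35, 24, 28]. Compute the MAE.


Absolute errors: |31-35|=4, |21-24|=3, |29-28|=1
Sum = 8
MAE = 8/3 = 8/3

8/3


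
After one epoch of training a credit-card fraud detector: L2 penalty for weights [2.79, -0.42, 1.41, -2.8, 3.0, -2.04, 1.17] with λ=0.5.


‖w‖₂² = (2.79)² + (-0.42)² + (1.41)² + (-2.8)² + (3.0)² + (-2.04)² + (1.17)²
     = 7.7841 + 0.1764 + 1.9881 + 7.84 + 9 + 4.1616 + 1.3689
     = 32.3191
λ·‖w‖₂² = 0.5·32.3191 = 16.15955

16.15955


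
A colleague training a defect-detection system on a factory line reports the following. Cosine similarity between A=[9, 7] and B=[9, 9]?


A·B = 9·9 + 7·9 = 144
‖A‖ = √130 = 11.4018, ‖B‖ = √162 = 12.7279
cos = 144/(√130·√162) = 144/√21060 = 0.9923

0.9923


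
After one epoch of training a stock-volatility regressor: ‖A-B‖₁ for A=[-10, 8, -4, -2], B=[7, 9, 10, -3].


d = |-10-7| + |8-9| + |-4-10| + |-2+ 3|
  = 17 + 1 + 14 + 1
  = 33

33


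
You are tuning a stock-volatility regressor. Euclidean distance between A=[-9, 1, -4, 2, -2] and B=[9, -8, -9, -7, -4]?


d = √((-9-9)² + (1+ 8)² + (-4+ 9)² + (2+ 7)² + (-2+ 4)²)
  = √(324 + 81 + 25 + 81 + 4)
  = √515 = 22.6936

22.6936


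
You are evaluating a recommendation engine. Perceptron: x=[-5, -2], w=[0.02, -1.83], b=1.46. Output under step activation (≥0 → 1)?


z = (-5)·(0.02) + (-2)·(-1.83) + 1.46
  = 5.02
step(z) = 1 (z≥0)

1


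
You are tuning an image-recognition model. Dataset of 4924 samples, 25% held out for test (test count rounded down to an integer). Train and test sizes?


Test = ⌊4924·25/100⌋ = 1231
Train = 4924 - 1231 = 3693

Train: 3693, Test: 1231


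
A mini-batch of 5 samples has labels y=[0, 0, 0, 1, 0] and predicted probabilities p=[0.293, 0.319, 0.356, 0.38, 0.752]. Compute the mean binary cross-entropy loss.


L[0] = -ln(1-0.293) = -ln(0.707) = 0.3467
L[1] = -ln(1-0.319) = -ln(0.681) = 0.3842
L[2] = -ln(1-0.356) = -ln(0.644) = 0.4401
L[3] = -ln(0.38) = 0.9676
L[4] = -ln(1-0.752) = -ln(0.248) = 1.3943
mean = (0.3467 + 0.3842 + 0.4401 + 0.9676 + 1.3943)/5 = 0.7066

0.7066


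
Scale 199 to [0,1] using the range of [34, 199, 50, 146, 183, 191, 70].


min=34, max=199
(199-34)/(199-34) = 165/165 = 1.0

1.0


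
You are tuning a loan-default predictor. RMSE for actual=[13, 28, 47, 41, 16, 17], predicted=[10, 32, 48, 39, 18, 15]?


MSE = 38/6 = 6.3333
RMSE = √(38/6) = 2.5166

2.5166


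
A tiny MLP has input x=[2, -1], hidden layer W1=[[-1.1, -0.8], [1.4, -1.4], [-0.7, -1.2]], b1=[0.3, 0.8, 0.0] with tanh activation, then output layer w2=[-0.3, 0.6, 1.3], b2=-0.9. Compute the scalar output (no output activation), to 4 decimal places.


z1[0] = (-1.1)·(2) + (-0.8)·(-1) + 0.3 = -1.1
z1[1] = (1.4)·(2) + (-1.4)·(-1) + 0.8 = 5.0
z1[2] = (-0.7)·(2) + (-1.2)·(-1) + 0.0 = -0.2
h = tanh(z1) = [-0.8005, 0.9999, -0.1974]
output = (-0.3)·(-0.8005) + (0.6)·(0.9999) + (1.3)·(-0.1974) - 0.9 = -0.3165

-0.3165


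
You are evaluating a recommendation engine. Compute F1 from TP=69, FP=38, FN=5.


Precision = 69/107 = 0.6449
Recall = 69/74 = 0.9324
F1 = 2·P·R/(P+R) = 2·TP/(2·TP+FP+FN) = 138/(138+38+5) = 138/181 = 0.7624

0.7624


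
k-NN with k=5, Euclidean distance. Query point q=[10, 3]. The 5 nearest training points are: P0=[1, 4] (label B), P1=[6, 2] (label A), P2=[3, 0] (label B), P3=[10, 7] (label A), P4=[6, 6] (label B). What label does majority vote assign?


d(q,P0) = 9.0554  (label B)
d(q,P1) = 4.1231  (label A)
d(q,P2) = 7.6158  (label B)
d(q,P3) = 4.0  (label A)
d(q,P4) = 5.0  (label B)
Votes: A=2, B=3
Majority → B

B


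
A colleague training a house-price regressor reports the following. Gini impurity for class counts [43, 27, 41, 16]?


Probabilities: [43/127, 27/127, 41/127, 16/127] ≈ [0.3386, 0.2126, 0.3228, 0.126]
Σpᵢ² = (1849 + 729 + 1681 + 256)/127² = 4515/16129
Gini = 1 - Σpᵢ² = 1 - 4515/16129 = 0.7201

0.7201


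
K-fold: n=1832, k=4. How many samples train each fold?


Fold size = 1832/4 = 458
Training per fold = 1832 - 458 = 1374

1374


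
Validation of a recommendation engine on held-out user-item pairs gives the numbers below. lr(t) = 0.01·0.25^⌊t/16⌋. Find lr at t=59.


n_drops = ⌊59/16⌋ = 3
lr = 0.01·0.25^3 = 0.01·0.015625 = 0.00015625

0.00015625


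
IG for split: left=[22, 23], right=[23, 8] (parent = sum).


Parent = [45, 31], H_parent = 0.9754
H_left = 0.9996 (n=45), H_right = 0.8238 (n=31)
H_children = (45/76)·0.9996 + (31/76)·0.8238 = 0.9279
IG = 0.9754 - 0.9279 = 0.0475

0.0475


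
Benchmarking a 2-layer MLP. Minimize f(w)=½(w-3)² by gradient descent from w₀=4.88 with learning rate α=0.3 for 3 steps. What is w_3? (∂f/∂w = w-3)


step 1: grad = 4.88-3 = 1.88; w = 4.88 - 0.3·(1.88) = 4.316
step 2: grad = 4.316-3 = 1.316; w = 4.316 - 0.3·(1.316) = 3.9212
step 3: grad = 3.9212-3 = 0.9212; w = 3.9212 - 0.3·(0.9212) = 3.64484

3.64484


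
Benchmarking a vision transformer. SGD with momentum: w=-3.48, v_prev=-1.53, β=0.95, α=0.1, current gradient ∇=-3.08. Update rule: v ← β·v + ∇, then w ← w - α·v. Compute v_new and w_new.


v_new = 0.95·-1.53 - 3.08 = -1.4535 - 3.08 = -4.5335
w_new = -3.48 - 0.1·-4.5335 = -3.48 + 0.45335 = -3.02665

v_new=-4.5335, w_new=-3.02665


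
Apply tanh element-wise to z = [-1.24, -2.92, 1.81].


tanh(-1.24) = -0.8455
tanh(-2.92) = -0.9942
tanh(1.81) = 0.9478
result = [-0.8455, -0.9942, 0.9478]

[-0.8455, -0.9942, 0.9478]


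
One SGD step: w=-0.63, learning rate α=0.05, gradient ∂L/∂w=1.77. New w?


w_new = w - α·∇
= -0.63 - 0.05·1.77
= -0.63 - 0.0885
= -0.7185

-0.7185


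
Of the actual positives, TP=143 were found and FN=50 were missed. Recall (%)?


Recall = TP/(TP+FN)
= 143/(143+50)
= 143/193 = 74.09%

74.09%


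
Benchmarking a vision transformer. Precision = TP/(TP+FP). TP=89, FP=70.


Precision = TP/(TP+FP)
= 89/(89+70)
= 89/159 = 55.97%

55.97%


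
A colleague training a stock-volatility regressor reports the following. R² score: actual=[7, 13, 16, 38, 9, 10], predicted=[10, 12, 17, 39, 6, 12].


ȳ = 15.5
SS_res = Σ(y-ŷ)² = 25
SS_tot = Σ(y-ȳ)² = 657.5
R² = 1 - SS_res/SS_tot = 1 - 0.038 = 0.962

0.962


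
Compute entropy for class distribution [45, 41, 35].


Probabilities: [45/121, 41/121, 35/121] ≈ [0.3719, 0.3388, 0.2893]
H = -((45/121)·log₂(45/121) + (41/121)·log₂(41/121) + (35/121)·log₂(35/121))
  = 1.5774 bits

1.5774 bits


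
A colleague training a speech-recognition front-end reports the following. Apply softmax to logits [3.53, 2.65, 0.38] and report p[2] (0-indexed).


Exponentials: e^3.53=34.124, e^2.65=14.154, e^0.38=1.4623
Sum = 49.7403
Softmax = [0.686, 0.2846, 0.0294]
p[2] = 1.4623/49.7403 = 0.0294

0.0294


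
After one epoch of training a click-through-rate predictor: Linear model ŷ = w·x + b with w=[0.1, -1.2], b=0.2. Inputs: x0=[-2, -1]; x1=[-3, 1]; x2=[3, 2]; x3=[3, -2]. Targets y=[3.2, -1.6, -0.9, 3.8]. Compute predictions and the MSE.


ŷ0 = (0.1)·(-2) + (-1.2)·(-1) + 0.2 = 1.2
ŷ1 = (0.1)·(-3) + (-1.2)·(1) + 0.2 = -1.3
ŷ2 = (0.1)·(3) + (-1.2)·(2) + 0.2 = -1.9
ŷ3 = (0.1)·(3) + (-1.2)·(-2) + 0.2 = 2.9
errors² = [4.0, 0.09, 1.0, 0.81]
MSE = 5.9000/4 = 1.475

1.475


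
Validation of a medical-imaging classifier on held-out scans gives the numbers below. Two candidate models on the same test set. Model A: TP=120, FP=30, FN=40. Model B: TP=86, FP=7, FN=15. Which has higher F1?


Model A: P=120/150=0.8, R=120/160=0.75, F1=2PR/(P+R)=2TP/(2TP+FP+FN)=240/310=0.7742
Model B: P=86/93=0.9247, R=86/101=0.8515, F1=2PR/(P+R)=2TP/(2TP+FP+FN)=172/194=0.8866
0.7742 < 0.8866 → Model B

Model B


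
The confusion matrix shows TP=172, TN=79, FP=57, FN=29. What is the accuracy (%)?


Accuracy = (TP+TN)/(TP+TN+FP+FN)
= (172+79)/(337)
= 251/337 = 74.48%

74.48%


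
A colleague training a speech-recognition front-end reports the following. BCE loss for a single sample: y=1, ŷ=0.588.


BCE = -[y·ln(p) + (1-y)·ln(1-p)]
= -1·ln(0.588) - 0
= -ln(0.588) = 0.531

0.531


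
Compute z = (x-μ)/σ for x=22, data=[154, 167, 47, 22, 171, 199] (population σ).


μ = 126.6667, σ = 66.9245
z = (22 - 126.6667)/66.9245 = -1.564

-1.564


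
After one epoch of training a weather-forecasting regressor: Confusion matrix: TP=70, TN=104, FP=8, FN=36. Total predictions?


Total = TP + TN + FP + FN
= 70 + 104 + 8 + 36
= 218
(Predicted positive: 78, predicted negative: 140)

218


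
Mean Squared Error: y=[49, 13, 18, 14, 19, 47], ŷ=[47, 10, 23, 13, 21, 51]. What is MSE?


Squared errors: (49-47)²=4, (13-10)²=9, (18-23)²=25, (14-13)²=1, (19-21)²=4, (47-51)²=16
Sum = 59
MSE = 59/6 = 59/6

59/6


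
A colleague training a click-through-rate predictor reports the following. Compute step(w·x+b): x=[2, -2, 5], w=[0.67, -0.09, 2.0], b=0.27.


z = (2)·(0.67) + (-2)·(-0.09) + (5)·(2.0) + 0.27
  = 11.79
step(z) = 1 (z≥0)

1


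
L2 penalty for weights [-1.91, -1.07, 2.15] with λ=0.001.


‖w‖₂² = (-1.91)² + (-1.07)² + (2.15)²
     = 3.6481 + 1.1449 + 4.6225
     = 9.4155
λ·‖w‖₂² = 0.001·9.4155 = 0.009416

0.009416


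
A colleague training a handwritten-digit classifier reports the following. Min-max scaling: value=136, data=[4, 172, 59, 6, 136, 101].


min=4, max=172
(136-4)/(172-4) = 132/168 = 0.7857

0.7857


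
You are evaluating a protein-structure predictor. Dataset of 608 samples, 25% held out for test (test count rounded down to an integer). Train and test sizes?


Test = ⌊608·25/100⌋ = 152
Train = 608 - 152 = 456

Train: 456, Test: 152


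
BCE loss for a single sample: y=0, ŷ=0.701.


BCE = -[y·ln(p) + (1-y)·ln(1-p)]
= -0 - 1·ln(1-0.701)
= -ln(0.299) = 1.2073

1.2073


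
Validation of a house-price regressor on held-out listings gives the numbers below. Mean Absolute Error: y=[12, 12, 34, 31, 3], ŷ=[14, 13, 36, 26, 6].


Absolute errors: |12-14|=2, |12-13|=1, |34-36|=2, |31-26|=5, |3-6|=3
Sum = 13
MAE = 13/5 = 13/5

13/5


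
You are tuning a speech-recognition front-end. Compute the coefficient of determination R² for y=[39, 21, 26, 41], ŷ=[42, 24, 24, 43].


ȳ = 31.75
SS_res = Σ(y-ŷ)² = 26
SS_tot = Σ(y-ȳ)² = 286.75
R² = 1 - SS_res/SS_tot = 1 - 0.0907 = 0.9093

0.9093


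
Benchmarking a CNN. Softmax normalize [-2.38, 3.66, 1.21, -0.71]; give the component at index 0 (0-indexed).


Exponentials: e^-2.38=0.0926, e^3.66=38.8613, e^1.21=3.3535, e^-0.71=0.4916
Sum = 42.799
Softmax = [0.0022, 0.908, 0.0784, 0.0115]
p[0] = 0.0926/42.799 = 0.0022

0.0022


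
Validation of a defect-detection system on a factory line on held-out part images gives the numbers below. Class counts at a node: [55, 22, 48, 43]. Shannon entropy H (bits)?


Probabilities: [55/168, 22/168, 48/168, 43/168] ≈ [0.3274, 0.131, 0.2857, 0.256]
H = -((55/168)·log₂(55/168) + (22/168)·log₂(22/168) + (48/168)·log₂(48/168) + (43/168)·log₂(43/168))
  = 1.9311 bits

1.9311 bits


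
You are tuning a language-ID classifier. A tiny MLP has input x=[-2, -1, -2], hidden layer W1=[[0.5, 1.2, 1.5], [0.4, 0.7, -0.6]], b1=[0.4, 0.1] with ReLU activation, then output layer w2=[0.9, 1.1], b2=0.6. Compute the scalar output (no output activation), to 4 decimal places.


z1[0] = (0.5)·(-2) + (1.2)·(-1) + (1.5)·(-2) + 0.4 = -4.8
z1[1] = (0.4)·(-2) + (0.7)·(-1) + (-0.6)·(-2) + 0.1 = -0.2
h = ReLU(z1) = [0.0, 0.0]
output = (0.9)·(0.0) + (1.1)·(0.0) + 0.6 = 0.6

0.6


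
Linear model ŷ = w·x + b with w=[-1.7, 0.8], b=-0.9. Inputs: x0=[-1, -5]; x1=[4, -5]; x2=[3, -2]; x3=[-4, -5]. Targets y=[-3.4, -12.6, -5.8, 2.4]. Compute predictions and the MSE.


ŷ0 = (-1.7)·(-1) + (0.8)·(-5) - 0.9 = -3.2
ŷ1 = (-1.7)·(4) + (0.8)·(-5) - 0.9 = -11.7
ŷ2 = (-1.7)·(3) + (0.8)·(-2) - 0.9 = -7.6
ŷ3 = (-1.7)·(-4) + (0.8)·(-5) - 0.9 = 1.9
errors² = [0.04, 0.81, 3.24, 0.25]
MSE = 4.3400/4 = 1.085

1.085


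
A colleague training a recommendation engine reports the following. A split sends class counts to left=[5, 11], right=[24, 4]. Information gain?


Parent = [29, 15], H_parent = 0.9257
H_left = 0.896 (n=16), H_right = 0.5917 (n=28)
H_children = (16/44)·0.896 + (28/44)·0.5917 = 0.7024
IG = 0.9257 - 0.7024 = 0.2233

0.2233


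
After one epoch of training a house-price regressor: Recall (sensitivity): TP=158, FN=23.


Recall = TP/(TP+FN)
= 158/(158+23)
= 158/181 = 87.29%

87.29%


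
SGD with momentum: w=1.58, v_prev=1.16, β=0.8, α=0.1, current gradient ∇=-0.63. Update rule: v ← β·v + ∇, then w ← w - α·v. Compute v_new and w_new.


v_new = 0.8·1.16 - 0.63 = 0.928 - 0.63 = 0.298
w_new = 1.58 - 0.1·0.298 = 1.58 - 0.0298 = 1.5502

v_new=0.298, w_new=1.5502


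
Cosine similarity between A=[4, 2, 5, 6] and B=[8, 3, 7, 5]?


A·B = 4·8 + 2·3 + 5·7 + 6·5 = 103
‖A‖ = √81 = 9, ‖B‖ = √147 = 12.1244
cos = 103/(√81·√147) = 103/√11907 = 0.9439

0.9439


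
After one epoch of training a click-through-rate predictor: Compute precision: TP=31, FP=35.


Precision = TP/(TP+FP)
= 31/(31+35)
= 31/66 = 46.97%

46.97%


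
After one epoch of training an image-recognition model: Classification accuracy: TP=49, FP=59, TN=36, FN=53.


Accuracy = (TP+TN)/(TP+TN+FP+FN)
= (49+36)/(197)
= 85/197 = 43.15%

43.15%


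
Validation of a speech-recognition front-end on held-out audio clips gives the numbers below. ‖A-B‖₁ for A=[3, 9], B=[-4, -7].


d = |3+ 4| + |9+ 7|
  = 7 + 16
  = 23

23


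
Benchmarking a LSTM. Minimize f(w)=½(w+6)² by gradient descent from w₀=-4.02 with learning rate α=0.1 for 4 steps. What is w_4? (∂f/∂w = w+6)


step 1: grad = -4.02+6 = 1.98; w = -4.02 - 0.1·(1.98) = -4.218
step 2: grad = -4.218+6 = 1.782; w = -4.218 - 0.1·(1.782) = -4.3962
step 3: grad = -4.3962+6 = 1.6038; w = -4.3962 - 0.1·(1.6038) = -4.55658
step 4: grad = -4.55658+6 = 1.44342; w = -4.55658 - 0.1·(1.44342) = -4.700922

-4.700922


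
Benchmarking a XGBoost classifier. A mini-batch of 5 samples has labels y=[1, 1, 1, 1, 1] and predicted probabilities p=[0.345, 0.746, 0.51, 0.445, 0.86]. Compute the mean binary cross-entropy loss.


L[0] = -ln(0.345) = 1.0642
L[1] = -ln(0.746) = 0.293
L[2] = -ln(0.51) = 0.6733
L[3] = -ln(0.445) = 0.8097
L[4] = -ln(0.86) = 0.1508
mean = (1.0642 + 0.293 + 0.6733 + 0.8097 + 0.1508)/5 = 0.5982

0.5982


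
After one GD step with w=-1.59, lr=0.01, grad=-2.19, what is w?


w_new = w - α·∇
= -1.59 - 0.01·-2.19
= -1.59 + 0.0219
= -1.5681

-1.5681


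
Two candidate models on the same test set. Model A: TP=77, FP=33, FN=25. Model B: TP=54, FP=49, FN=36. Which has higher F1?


Model A: P=77/110=0.7, R=77/102=0.7549, F1=2PR/(P+R)=2TP/(2TP+FP+FN)=154/212=0.7264
Model B: P=54/103=0.5243, R=54/90=0.6, F1=2PR/(P+R)=2TP/(2TP+FP+FN)=108/193=0.5596
0.7264 > 0.5596 → Model A

Model A


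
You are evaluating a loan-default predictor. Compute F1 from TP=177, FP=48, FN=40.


Precision = 177/225 = 0.7867
Recall = 177/217 = 0.8157
F1 = 2·P·R/(P+R) = 2·TP/(2·TP+FP+FN) = 354/(354+48+40) = 354/442 = 0.8009

0.8009


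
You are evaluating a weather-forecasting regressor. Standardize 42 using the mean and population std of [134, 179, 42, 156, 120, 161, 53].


μ = 120.7143, σ = 49.6033
z = (42 - 120.7143)/49.6033 = -1.5869

-1.5869


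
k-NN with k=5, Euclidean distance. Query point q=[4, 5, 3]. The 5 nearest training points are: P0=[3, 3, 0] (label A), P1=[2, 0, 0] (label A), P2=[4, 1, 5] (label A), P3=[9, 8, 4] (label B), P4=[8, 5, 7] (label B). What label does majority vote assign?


d(q,P0) = 3.7417  (label A)
d(q,P1) = 6.1644  (label A)
d(q,P2) = 4.4721  (label A)
d(q,P3) = 5.9161  (label B)
d(q,P4) = 5.6569  (label B)
Votes: A=3, B=2
Majority → A

A


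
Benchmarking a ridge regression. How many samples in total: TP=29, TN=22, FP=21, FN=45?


Total = TP + TN + FP + FN
= 29 + 22 + 21 + 45
= 117
(Predicted positive: 50, predicted negative: 67)

117


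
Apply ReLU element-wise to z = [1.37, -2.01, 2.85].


ReLU(1.37) = max(0, 1.37) = 1.37
ReLU(-2.01) = max(0, -2.01) = 0.0
ReLU(2.85) = max(0, 2.85) = 2.85
result = [1.37, 0.0, 2.85]

[1.37, 0.0, 2.85]


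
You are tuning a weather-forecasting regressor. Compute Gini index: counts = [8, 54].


Probabilities: [8/62, 54/62] ≈ [0.129, 0.871]
Σpᵢ² = (64 + 2916)/62² = 2980/3844
Gini = 1 - Σpᵢ² = 1 - 2980/3844 = 0.2248

0.2248


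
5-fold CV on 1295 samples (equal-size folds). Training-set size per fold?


Fold size = 1295/5 = 259
Training per fold = 1295 - 259 = 1036

1036


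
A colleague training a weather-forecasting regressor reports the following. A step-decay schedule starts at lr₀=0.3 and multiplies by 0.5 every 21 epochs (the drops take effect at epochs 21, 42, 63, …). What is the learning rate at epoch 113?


n_drops = ⌊113/21⌋ = 5
lr = 0.3·0.5^5 = 0.3·0.03125 = 0.009375

0.009375


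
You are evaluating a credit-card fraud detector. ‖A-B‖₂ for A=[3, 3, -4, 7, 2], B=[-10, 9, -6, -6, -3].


d = √((3+ 10)² + (3-9)² + (-4+ 6)² + (7+ 6)² + (2+ 3)²)
  = √(169 + 36 + 4 + 169 + 25)
  = √403 = 20.0749

20.0749


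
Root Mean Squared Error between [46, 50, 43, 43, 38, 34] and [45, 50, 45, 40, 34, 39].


MSE = 55/6 = 9.1667
RMSE = √(55/6) = 3.0277

3.0277


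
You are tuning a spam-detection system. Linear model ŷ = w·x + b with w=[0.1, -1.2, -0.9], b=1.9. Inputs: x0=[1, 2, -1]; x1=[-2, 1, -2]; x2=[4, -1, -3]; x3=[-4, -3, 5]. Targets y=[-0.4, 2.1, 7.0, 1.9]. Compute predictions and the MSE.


ŷ0 = (0.1)·(1) + (-1.2)·(2) + (-0.9)·(-1) + 1.9 = 0.5
ŷ1 = (0.1)·(-2) + (-1.2)·(1) + (-0.9)·(-2) + 1.9 = 2.3
ŷ2 = (0.1)·(4) + (-1.2)·(-1) + (-0.9)·(-3) + 1.9 = 6.2
ŷ3 = (0.1)·(-4) + (-1.2)·(-3) + (-0.9)·(5) + 1.9 = 0.6
errors² = [0.81, 0.04, 0.64, 1.69]
MSE = 3.1800/4 = 0.795

0.795


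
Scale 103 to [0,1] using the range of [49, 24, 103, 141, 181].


min=24, max=181
(103-24)/(181-24) = 79/157 = 0.5032

0.5032


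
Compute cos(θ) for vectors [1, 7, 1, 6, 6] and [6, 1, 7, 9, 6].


A·B = 1·6 + 7·1 + 1·7 + 6·9 + 6·6 = 110
‖A‖ = √123 = 11.0905, ‖B‖ = √203 = 14.2478
cos = 110/(√123·√203) = 110/√24969 = 0.6961

0.6961


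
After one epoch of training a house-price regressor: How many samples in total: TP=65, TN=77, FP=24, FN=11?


Total = TP + TN + FP + FN
= 65 + 77 + 24 + 11
= 177
(Predicted positive: 89, predicted negative: 88)

177


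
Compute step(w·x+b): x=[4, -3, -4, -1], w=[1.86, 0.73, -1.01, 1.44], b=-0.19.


z = (4)·(1.86) + (-3)·(0.73) + (-4)·(-1.01) + (-1)·(1.44) - 0.19
  = 7.66
step(z) = 1 (z≥0)

1


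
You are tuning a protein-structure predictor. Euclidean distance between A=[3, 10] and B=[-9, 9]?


d = √((3+ 9)² + (10-9)²)
  = √(144 + 1)
  = √145 = 12.0416

12.0416


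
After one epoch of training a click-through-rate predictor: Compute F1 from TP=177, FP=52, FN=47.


Precision = 177/229 = 0.7729
Recall = 177/224 = 0.7902
F1 = 2·P·R/(P+R) = 2·TP/(2·TP+FP+FN) = 354/(354+52+47) = 354/453 = 0.7815

0.7815


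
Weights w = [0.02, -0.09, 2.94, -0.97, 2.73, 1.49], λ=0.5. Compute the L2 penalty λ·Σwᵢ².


‖w‖₂² = (0.02)² + (-0.09)² + (2.94)² + (-0.97)² + (2.73)² + (1.49)²
     = 0.0004 + 0.0081 + 8.6436 + 0.9409 + 7.4529 + 2.2201
     = 19.266
λ·‖w‖₂² = 0.5·19.266 = 9.633

9.633


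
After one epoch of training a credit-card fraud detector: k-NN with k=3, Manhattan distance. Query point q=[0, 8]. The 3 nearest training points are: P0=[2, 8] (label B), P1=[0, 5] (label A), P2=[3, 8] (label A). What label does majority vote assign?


d(q,P0) = 2  (label B)
d(q,P1) = 3  (label A)
d(q,P2) = 3  (label A)
Votes: A=2, B=1
Majority → A

A


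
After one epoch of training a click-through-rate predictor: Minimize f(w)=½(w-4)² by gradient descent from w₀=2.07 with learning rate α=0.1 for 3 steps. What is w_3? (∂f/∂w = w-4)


step 1: grad = 2.07-4 = -1.93; w = 2.07 - 0.1·(-1.93) = 2.263
step 2: grad = 2.263-4 = -1.737; w = 2.263 - 0.1·(-1.737) = 2.4367
step 3: grad = 2.4367-4 = -1.5633; w = 2.4367 - 0.1·(-1.5633) = 2.59303

2.59303


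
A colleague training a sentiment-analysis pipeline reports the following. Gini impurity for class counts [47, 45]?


Probabilities: [47/92, 45/92] ≈ [0.5109, 0.4891]
Σpᵢ² = (2209 + 2025)/92² = 4234/8464
Gini = 1 - Σpᵢ² = 1 - 4234/8464 = 0.4998

0.4998


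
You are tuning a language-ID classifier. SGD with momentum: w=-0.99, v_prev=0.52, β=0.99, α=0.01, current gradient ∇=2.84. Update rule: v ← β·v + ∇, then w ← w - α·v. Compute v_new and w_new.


v_new = 0.99·0.52 + 2.84 = 0.5148 + 2.84 = 3.3548
w_new = -0.99 - 0.01·3.3548 = -0.99 - 0.033548 = -1.023548

v_new=3.3548, w_new=-1.023548


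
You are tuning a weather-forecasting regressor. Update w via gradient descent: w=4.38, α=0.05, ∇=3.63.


w_new = w - α·∇
= 4.38 - 0.05·3.63
= 4.38 - 0.1815
= 4.1985

4.1985


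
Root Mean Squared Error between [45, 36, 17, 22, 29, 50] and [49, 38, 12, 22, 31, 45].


MSE = 74/6 = 12.3333
RMSE = √(74/6) = 3.5119

3.5119


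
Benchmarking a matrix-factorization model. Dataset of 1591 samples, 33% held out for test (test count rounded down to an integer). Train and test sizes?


Test = ⌊1591·33/100⌋ = 525
Train = 1591 - 525 = 1066

Train: 1066, Test: 525


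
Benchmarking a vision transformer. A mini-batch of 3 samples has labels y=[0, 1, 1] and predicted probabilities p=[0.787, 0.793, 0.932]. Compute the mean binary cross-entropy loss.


L[0] = -ln(1-0.787) = -ln(0.213) = 1.5465
L[1] = -ln(0.793) = 0.2319
L[2] = -ln(0.932) = 0.0704
mean = (1.5465 + 0.2319 + 0.0704)/3 = 0.6163

0.6163


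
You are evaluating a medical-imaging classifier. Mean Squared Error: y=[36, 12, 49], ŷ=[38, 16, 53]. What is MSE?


Squared errors: (36-38)²=4, (12-16)²=16, (49-53)²=16
Sum = 36
MSE = 36/3 = 12

12


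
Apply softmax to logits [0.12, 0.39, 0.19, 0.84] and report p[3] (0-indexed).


Exponentials: e^0.12=1.1275, e^0.39=1.477, e^0.19=1.2092, e^0.84=2.3164
Sum = 6.1301
Softmax = [0.1839, 0.2409, 0.1973, 0.3779]
p[3] = 2.3164/6.1301 = 0.3779

0.3779


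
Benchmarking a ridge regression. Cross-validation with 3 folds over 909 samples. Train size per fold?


Fold size = 909/3 = 303
Training per fold = 909 - 303 = 606

606


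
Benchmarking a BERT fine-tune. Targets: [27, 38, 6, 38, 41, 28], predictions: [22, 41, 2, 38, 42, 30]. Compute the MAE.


Absolute errors: |27-22|=5, |38-41|=3, |6-2|=4, |38-38|=0, |41-42|=1, |28-30|=2
Sum = 15
MAE = 15/6 = 5/2

5/2


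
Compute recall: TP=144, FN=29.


Recall = TP/(TP+FN)
= 144/(144+29)
= 144/173 = 83.24%

83.24%


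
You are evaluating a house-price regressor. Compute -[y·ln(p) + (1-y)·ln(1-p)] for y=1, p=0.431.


BCE = -[y·ln(p) + (1-y)·ln(1-p)]
= -1·ln(0.431) - 0
= -ln(0.431) = 0.8416

0.8416


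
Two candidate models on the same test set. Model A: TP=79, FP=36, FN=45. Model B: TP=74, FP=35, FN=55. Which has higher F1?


Model A: P=79/115=0.687, R=79/124=0.6371, F1=2PR/(P+R)=2TP/(2TP+FP+FN)=158/239=0.6611
Model B: P=74/109=0.6789, R=74/129=0.5736, F1=2PR/(P+R)=2TP/(2TP+FP+FN)=148/238=0.6218
0.6611 > 0.6218 → Model A

Model A


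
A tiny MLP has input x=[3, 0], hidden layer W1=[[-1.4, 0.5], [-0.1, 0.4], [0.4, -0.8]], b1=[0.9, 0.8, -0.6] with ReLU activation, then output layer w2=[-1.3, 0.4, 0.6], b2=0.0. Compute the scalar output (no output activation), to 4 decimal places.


z1[0] = (-1.4)·(3) + (0.5)·(0) + 0.9 = -3.3
z1[1] = (-0.1)·(3) + (0.4)·(0) + 0.8 = 0.5
z1[2] = (0.4)·(3) + (-0.8)·(0) - 0.6 = 0.6
h = ReLU(z1) = [0.0, 0.5, 0.6]
output = (-1.3)·(0.0) + (0.4)·(0.5) + (0.6)·(0.6) + 0.0 = 0.56

0.56


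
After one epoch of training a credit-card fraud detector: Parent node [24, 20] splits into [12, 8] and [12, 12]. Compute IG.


Parent = [24, 20], H_parent = 0.994
H_left = 0.971 (n=20), H_right = 1 (n=24)
H_children = (20/44)·0.971 + (24/44)·1 = 0.9868
IG = 0.994 - 0.9868 = 0.0072

0.0072


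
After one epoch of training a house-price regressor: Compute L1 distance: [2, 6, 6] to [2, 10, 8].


d = |2-2| + |6-10| + |6-8|
  = 0 + 4 + 2
  = 6

6


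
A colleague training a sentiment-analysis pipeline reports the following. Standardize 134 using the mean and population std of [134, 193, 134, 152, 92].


μ = 141, σ = 32.6313
z = (134 - 141)/32.6313 = -0.2145

-0.2145


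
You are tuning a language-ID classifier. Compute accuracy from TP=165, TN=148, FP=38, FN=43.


Accuracy = (TP+TN)/(TP+TN+FP+FN)
= (165+148)/(394)
= 313/394 = 79.44%

79.44%


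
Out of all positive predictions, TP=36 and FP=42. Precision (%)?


Precision = TP/(TP+FP)
= 36/(36+42)
= 36/78 = 46.15%

46.15%


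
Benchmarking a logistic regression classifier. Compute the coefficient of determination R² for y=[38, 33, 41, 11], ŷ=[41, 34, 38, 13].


ȳ = 30.75
SS_res = Σ(y-ŷ)² = 23
SS_tot = Σ(y-ȳ)² = 552.75
R² = 1 - SS_res/SS_tot = 1 - 0.0416 = 0.9584

0.9584


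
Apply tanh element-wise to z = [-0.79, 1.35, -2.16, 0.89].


tanh(-0.79) = -0.6584
tanh(1.35) = 0.8741
tanh(-2.16) = -0.9737
tanh(0.89) = 0.7114
result = [-0.6584, 0.8741, -0.9737, 0.7114]

[-0.6584, 0.8741, -0.9737, 0.7114]


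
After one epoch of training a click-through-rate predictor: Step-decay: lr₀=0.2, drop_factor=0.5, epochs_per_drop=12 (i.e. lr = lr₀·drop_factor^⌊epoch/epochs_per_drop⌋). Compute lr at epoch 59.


n_drops = ⌊59/12⌋ = 4
lr = 0.2·0.5^4 = 0.2·0.0625 = 0.0125

0.0125


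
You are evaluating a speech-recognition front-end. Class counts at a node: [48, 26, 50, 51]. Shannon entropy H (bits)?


Probabilities: [48/175, 26/175, 50/175, 51/175] ≈ [0.2743, 0.1486, 0.2857, 0.2914]
H = -((48/175)·log₂(48/175) + (26/175)·log₂(26/175) + (50/175)·log₂(50/175) + (51/175)·log₂(51/175))
  = 1.9553 bits

1.9553 bits


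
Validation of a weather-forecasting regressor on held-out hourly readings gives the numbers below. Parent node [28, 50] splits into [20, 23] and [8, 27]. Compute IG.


Parent = [28, 50], H_parent = 0.9418
H_left = 0.9965 (n=43), H_right = 0.7755 (n=35)
H_children = (43/78)·0.9965 + (35/78)·0.7755 = 0.8973
IG = 0.9418 - 0.8973 = 0.0445

0.0445


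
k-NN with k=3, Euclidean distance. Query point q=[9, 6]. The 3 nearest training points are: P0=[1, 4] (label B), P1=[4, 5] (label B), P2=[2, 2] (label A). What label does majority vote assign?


d(q,P0) = 8.2462  (label B)
d(q,P1) = 5.099  (label B)
d(q,P2) = 8.0623  (label A)
Votes: A=1, B=2
Majority → B

B


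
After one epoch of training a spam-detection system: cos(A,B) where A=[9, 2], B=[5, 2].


A·B = 9·5 + 2·2 = 49
‖A‖ = √85 = 9.2195, ‖B‖ = √29 = 5.3852
cos = 49/(√85·√29) = 49/√2465 = 0.9869

0.9869


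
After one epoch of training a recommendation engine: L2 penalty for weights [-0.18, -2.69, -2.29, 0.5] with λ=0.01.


‖w‖₂² = (-0.18)² + (-2.69)² + (-2.29)² + (0.5)²
     = 0.0324 + 7.2361 + 5.2441 + 0.25
     = 12.7626
λ·‖w‖₂² = 0.01·12.7626 = 0.127626

0.127626


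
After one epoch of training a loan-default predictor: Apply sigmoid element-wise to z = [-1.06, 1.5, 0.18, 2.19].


σ(-1.06) = 1/(1+e^1.06) = 0.2573
σ(1.5) = 1/(1+e^-1.5) = 0.8176
σ(0.18) = 1/(1+e^-0.18) = 0.5449
σ(2.19) = 1/(1+e^-2.19) = 0.8993
result = [0.2573, 0.8176, 0.5449, 0.8993]

[0.2573, 0.8176, 0.5449, 0.8993]


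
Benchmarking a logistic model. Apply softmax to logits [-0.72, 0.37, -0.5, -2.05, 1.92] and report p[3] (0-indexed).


Exponentials: e^-0.72=0.4868, e^0.37=1.4477, e^-0.5=0.6065, e^-2.05=0.1287, e^1.92=6.821
Sum = 9.4907
Softmax = [0.0513, 0.1525, 0.0639, 0.0136, 0.7187]
p[3] = 0.1287/9.4907 = 0.0136

0.0136


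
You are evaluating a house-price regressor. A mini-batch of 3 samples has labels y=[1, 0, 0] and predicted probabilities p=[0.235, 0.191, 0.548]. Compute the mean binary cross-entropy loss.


L[0] = -ln(0.235) = 1.4482
L[1] = -ln(1-0.191) = -ln(0.809) = 0.212
L[2] = -ln(1-0.548) = -ln(0.452) = 0.7941
mean = (1.4482 + 0.212 + 0.7941)/3 = 0.8181

0.8181


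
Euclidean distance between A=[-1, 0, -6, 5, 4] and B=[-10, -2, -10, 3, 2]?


d = √((-1+ 10)² + (0+ 2)² + (-6+ 10)² + (5-3)² + (4-2)²)
  = √(81 + 4 + 16 + 4 + 4)
  = √109 = 10.4403

10.4403


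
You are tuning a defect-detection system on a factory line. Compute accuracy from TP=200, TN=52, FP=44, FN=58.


Accuracy = (TP+TN)/(TP+TN+FP+FN)
= (200+52)/(354)
= 252/354 = 71.19%

71.19%


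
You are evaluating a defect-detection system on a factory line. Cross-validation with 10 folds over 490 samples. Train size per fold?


Fold size = 490/10 = 49
Training per fold = 490 - 49 = 441

441


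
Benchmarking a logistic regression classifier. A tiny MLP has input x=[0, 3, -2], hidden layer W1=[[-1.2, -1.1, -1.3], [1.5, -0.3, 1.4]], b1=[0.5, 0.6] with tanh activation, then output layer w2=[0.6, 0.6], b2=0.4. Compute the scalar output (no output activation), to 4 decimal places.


z1[0] = (-1.2)·(0) + (-1.1)·(3) + (-1.3)·(-2) + 0.5 = -0.2
z1[1] = (1.5)·(0) + (-0.3)·(3) + (1.4)·(-2) + 0.6 = -3.1
h = tanh(z1) = [-0.1974, -0.9959]
output = (0.6)·(-0.1974) + (0.6)·(-0.9959) + 0.4 = -0.316

-0.316


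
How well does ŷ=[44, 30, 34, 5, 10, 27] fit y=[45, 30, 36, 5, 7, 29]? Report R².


ȳ = 25.3333
SS_res = Σ(y-ŷ)² = 18
SS_tot = Σ(y-ȳ)² = 1285.33
R² = 1 - SS_res/SS_tot = 1 - 0.014 = 0.986

0.986


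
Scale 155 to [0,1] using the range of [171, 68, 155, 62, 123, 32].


min=32, max=171
(155-32)/(171-32) = 123/139 = 0.8849

0.8849


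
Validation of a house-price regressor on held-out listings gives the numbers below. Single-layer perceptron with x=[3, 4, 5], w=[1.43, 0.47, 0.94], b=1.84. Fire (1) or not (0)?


z = (3)·(1.43) + (4)·(0.47) + (5)·(0.94) + 1.84
  = 12.71
step(z) = 1 (z≥0)

1


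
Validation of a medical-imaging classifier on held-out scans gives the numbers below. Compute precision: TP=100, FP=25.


Precision = TP/(TP+FP)
= 100/(100+25)
= 100/125 = 80.0%

80.0%


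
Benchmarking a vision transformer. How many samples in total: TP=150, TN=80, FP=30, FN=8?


Total = TP + TN + FP + FN
= 150 + 80 + 30 + 8
= 268
(Predicted positive: 180, predicted negative: 88)

268


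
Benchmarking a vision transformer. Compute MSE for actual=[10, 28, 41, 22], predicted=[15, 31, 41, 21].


Squared errors: (10-15)²=25, (28-31)²=9, (41-41)²=0, (22-21)²=1
Sum = 35
MSE = 35/4 = 35/4

35/4


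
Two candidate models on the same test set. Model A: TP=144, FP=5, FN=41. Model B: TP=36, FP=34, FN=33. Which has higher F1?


Model A: P=144/149=0.9664, R=144/185=0.7784, F1=2PR/(P+R)=2TP/(2TP+FP+FN)=288/334=0.8623
Model B: P=36/70=0.5143, R=36/69=0.5217, F1=2PR/(P+R)=2TP/(2TP+FP+FN)=72/139=0.518
0.8623 > 0.518 → Model A

Model A


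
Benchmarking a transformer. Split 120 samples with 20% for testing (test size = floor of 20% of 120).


Test = ⌊120·20/100⌋ = 24
Train = 120 - 24 = 96

Train: 96, Test: 24


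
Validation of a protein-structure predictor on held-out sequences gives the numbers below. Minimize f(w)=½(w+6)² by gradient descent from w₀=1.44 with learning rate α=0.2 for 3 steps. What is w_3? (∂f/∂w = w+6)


step 1: grad = 1.44+6 = 7.44; w = 1.44 - 0.2·(7.44) = -0.048
step 2: grad = -0.048+6 = 5.952; w = -0.048 - 0.2·(5.952) = -1.2384
step 3: grad = -1.2384+6 = 4.7616; w = -1.2384 - 0.2·(4.7616) = -2.19072

-2.19072


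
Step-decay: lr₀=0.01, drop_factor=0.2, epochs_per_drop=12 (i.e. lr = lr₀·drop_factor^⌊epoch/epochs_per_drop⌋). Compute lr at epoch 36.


n_drops = ⌊36/12⌋ = 3
lr = 0.01·0.2^3 = 0.01·0.008 = 0.00008

0.00008


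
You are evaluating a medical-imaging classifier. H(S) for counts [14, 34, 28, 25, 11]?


Probabilities: [14/112, 34/112, 28/112, 25/112, 11/112] ≈ [0.125, 0.3036, 0.25, 0.2232, 0.0982]
H = -((14/112)·log₂(14/112) + (34/112)·log₂(34/112) + (28/112)·log₂(28/112) + (25/112)·log₂(25/112) + (11/112)·log₂(11/112))
  = 2.2088 bits

2.2088 bits


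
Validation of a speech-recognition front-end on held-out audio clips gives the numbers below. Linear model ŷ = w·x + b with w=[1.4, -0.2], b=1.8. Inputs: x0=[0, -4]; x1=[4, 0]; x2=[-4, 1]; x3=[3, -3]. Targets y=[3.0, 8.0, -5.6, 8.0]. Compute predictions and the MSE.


ŷ0 = (1.4)·(0) + (-0.2)·(-4) + 1.8 = 2.6
ŷ1 = (1.4)·(4) + (-0.2)·(0) + 1.8 = 7.4
ŷ2 = (1.4)·(-4) + (-0.2)·(1) + 1.8 = -4.0
ŷ3 = (1.4)·(3) + (-0.2)·(-3) + 1.8 = 6.6
errors² = [0.16, 0.36, 2.56, 1.96]
MSE = 5.0400/4 = 1.26

1.26


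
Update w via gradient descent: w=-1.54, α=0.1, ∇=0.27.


w_new = w - α·∇
= -1.54 - 0.1·0.27
= -1.54 - 0.027
= -1.567

-1.567


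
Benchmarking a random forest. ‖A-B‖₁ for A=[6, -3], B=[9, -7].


d = |6-9| + |-3+ 7|
  = 3 + 4
  = 7

7


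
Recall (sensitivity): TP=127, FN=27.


Recall = TP/(TP+FN)
= 127/(127+27)
= 127/154 = 82.47%

82.47%


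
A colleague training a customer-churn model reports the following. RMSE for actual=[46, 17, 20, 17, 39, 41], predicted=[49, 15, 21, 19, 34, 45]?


MSE = 59/6 = 9.8333
RMSE = √(59/6) = 3.1358

3.1358


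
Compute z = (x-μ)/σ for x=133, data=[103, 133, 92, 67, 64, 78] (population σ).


μ = 89.5, σ = 23.6977
z = (133 - 89.5)/23.6977 = 1.8356

1.8356


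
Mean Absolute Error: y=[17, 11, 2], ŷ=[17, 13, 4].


Absolute errors: |17-17|=0, |11-13|=2, |2-4|=2
Sum = 4
MAE = 4/3 = 4/3

4/3


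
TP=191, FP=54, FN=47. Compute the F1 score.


Precision = 191/245 = 0.7796
Recall = 191/238 = 0.8025
F1 = 2·P·R/(P+R) = 2·TP/(2·TP+FP+FN) = 382/(382+54+47) = 382/483 = 0.7909

0.7909


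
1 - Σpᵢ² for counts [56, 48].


Probabilities: [56/104, 48/104] ≈ [0.5385, 0.4615]
Σpᵢ² = (3136 + 2304)/104² = 5440/10816
Gini = 1 - Σpᵢ² = 1 - 5440/10816 = 0.497

0.497


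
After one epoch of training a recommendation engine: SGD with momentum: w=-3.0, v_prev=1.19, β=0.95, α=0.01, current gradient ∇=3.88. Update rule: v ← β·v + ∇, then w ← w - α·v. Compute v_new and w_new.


v_new = 0.95·1.19 + 3.88 = 1.1305 + 3.88 = 5.0105
w_new = -3.0 - 0.01·5.0105 = -3.0 - 0.050105 = -3.050105

v_new=5.0105, w_new=-3.050105


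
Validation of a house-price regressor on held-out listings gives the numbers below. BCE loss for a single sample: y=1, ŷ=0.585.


BCE = -[y·ln(p) + (1-y)·ln(1-p)]
= -1·ln(0.585) - 0
= -ln(0.585) = 0.5361

0.5361


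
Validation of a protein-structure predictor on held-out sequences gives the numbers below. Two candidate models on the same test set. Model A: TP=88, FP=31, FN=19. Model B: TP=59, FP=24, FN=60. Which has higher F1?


Model A: P=88/119=0.7395, R=88/107=0.8224, F1=2PR/(P+R)=2TP/(2TP+FP+FN)=176/226=0.7788
Model B: P=59/83=0.7108, R=59/119=0.4958, F1=2PR/(P+R)=2TP/(2TP+FP+FN)=118/202=0.5842
0.7788 > 0.5842 → Model A

Model A


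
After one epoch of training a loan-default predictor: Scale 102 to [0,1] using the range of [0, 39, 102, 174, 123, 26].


min=0, max=174
(102-0)/(174-0) = 102/174 = 0.5862

0.5862


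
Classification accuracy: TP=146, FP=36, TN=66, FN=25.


Accuracy = (TP+TN)/(TP+TN+FP+FN)
= (146+66)/(273)
= 212/273 = 77.66%

77.66%


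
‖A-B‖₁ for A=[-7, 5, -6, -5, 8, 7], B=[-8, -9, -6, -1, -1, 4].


d = |-7+ 8| + |5+ 9| + |-6+ 6| + |-5+ 1| + |8+ 1| + |7-4|
  = 1 + 14 + 0 + 4 + 9 + 3
  = 31

31


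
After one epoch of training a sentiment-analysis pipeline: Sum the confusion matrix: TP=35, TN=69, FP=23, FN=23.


Total = TP + TN + FP + FN
= 35 + 69 + 23 + 23
= 150
(Predicted positive: 58, predicted negative: 92)

150


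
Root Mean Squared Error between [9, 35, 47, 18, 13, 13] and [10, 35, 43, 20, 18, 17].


MSE = 62/6 = 10.3333
RMSE = √(62/6) = 3.2146

3.2146


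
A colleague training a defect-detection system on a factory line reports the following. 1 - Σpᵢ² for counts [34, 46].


Probabilities: [34/80, 46/80] ≈ [0.425, 0.575]
Σpᵢ² = (1156 + 2116)/80² = 3272/6400
Gini = 1 - Σpᵢ² = 1 - 3272/6400 = 0.4888

0.4888


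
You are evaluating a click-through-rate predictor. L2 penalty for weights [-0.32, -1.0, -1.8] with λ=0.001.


‖w‖₂² = (-0.32)² + (-1.0)² + (-1.8)²
     = 0.1024 + 1 + 3.24
     = 4.3424
λ·‖w‖₂² = 0.001·4.3424 = 0.004342

0.004342


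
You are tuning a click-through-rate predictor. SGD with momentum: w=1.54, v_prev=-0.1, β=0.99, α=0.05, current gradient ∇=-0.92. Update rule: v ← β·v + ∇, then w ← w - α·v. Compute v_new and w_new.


v_new = 0.99·-0.1 - 0.92 = -0.099 - 0.92 = -1.019
w_new = 1.54 - 0.05·-1.019 = 1.54 + 0.05095 = 1.59095

v_new=-1.019, w_new=1.59095


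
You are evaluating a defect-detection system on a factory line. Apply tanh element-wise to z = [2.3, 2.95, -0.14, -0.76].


tanh(2.3) = 0.9801
tanh(2.95) = 0.9945
tanh(-0.14) = -0.1391
tanh(-0.76) = -0.6411
result = [0.9801, 0.9945, -0.1391, -0.6411]

[0.9801, 0.9945, -0.1391, -0.6411]


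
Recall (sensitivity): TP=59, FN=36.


Recall = TP/(TP+FN)
= 59/(59+36)
= 59/95 = 62.11%

62.11%


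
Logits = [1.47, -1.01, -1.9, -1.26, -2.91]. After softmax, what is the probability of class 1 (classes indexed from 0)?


Exponentials: e^1.47=4.3492, e^-1.01=0.3642, e^-1.9=0.1496, e^-1.26=0.2837, e^-2.91=0.0545
Sum = 5.2012
Softmax = [0.8362, 0.07, 0.0288, 0.0545, 0.0105]
p[1] = 0.3642/5.2012 = 0.07

0.07
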